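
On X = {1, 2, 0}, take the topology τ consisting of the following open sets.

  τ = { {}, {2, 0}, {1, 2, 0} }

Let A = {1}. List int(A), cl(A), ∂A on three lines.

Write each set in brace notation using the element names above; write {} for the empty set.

interior: largest open inside A is {} (from {})
cl via duality: int({2, 0}) = {2, 0}, so X∖{2, 0} = {1}
cl∖int = {1}

int(A) = {}
cl(A)  = {1}
∂A     = {1}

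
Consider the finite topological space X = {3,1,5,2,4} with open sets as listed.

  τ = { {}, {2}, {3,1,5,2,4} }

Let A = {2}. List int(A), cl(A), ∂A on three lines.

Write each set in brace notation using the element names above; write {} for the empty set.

int(A) = {2}
cl(A)  = {3,1,5,2,4}
∂A     = {3,1,5,4}

opens ⊆ A: {}, {2}; union → int = {2}
complement {3,1,5,4}; its interior {}; cl(A) = X∖{} = {3,1,5,2,4}
boundary = {3,1,5,2,4} ∖ {2} = {3,1,5,4}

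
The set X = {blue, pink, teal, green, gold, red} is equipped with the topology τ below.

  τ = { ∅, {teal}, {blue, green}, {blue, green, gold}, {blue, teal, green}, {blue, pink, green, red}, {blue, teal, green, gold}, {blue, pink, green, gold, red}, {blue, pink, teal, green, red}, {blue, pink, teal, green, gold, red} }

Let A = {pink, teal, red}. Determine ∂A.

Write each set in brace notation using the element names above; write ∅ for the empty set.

{pink, red}

U open, U⊆A: ∅, {teal}. int(A) = ⋃ = {teal}
X∖A={blue, green, gold}, int(X∖A)={blue, green, gold}, hence cl(A)={pink, teal, red}
∂A: remove int from cl → {pink, red}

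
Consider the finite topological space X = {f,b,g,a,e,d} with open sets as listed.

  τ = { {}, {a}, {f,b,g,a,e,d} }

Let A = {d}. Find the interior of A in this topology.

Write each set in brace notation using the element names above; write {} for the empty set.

{}

interior: largest open inside A is {} (from {})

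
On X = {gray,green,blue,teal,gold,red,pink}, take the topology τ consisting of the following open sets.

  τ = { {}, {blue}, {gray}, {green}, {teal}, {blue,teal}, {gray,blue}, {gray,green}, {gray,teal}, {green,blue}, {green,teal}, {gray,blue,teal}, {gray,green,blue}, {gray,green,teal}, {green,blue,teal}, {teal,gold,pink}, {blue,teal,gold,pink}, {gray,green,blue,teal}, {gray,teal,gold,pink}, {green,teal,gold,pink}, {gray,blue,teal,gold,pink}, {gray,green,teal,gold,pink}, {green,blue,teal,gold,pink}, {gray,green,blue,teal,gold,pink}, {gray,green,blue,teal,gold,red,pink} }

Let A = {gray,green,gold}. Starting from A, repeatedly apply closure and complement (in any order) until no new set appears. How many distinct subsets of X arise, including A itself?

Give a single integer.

8

complement {blue,teal,red,pink}; its interior {blue,teal}; cl(A) = X∖{blue,teal} = {gray,green,gold,red,pink}
With k = closure, c = complement:
  1. A     = {gray,green,gold}
  2. kA    = {gray,green,gold,red,pink}
  3. cA    = {blue,teal,red,pink}
  4. ckA   = {blue,teal}
  5. kcA   = {blue,teal,gold,red,pink}
  6. ckcA  = {gray,green}
  7. kckcA = {gray,green,red}
  8. ckckcA = {blue,teal,gold,pink}
k, c of each give nothing new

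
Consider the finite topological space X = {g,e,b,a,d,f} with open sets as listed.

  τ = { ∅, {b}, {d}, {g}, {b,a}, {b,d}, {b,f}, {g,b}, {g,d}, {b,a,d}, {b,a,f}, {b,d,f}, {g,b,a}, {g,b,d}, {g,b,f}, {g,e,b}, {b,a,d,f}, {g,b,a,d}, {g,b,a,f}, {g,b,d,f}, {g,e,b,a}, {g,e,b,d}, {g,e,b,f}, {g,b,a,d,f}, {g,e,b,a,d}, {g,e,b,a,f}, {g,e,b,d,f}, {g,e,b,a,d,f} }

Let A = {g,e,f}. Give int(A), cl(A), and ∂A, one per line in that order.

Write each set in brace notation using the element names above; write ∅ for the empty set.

U open, U⊆A: ∅, {g}. int(A) = ⋃ = {g}
X∖A={b,a,d}, int(X∖A)={b,a,d}, hence cl(A)={g,e,f}
∂A: remove int from cl → {e,f}

int(A) = {g}
cl(A)  = {g,e,f}
∂A     = {e,f}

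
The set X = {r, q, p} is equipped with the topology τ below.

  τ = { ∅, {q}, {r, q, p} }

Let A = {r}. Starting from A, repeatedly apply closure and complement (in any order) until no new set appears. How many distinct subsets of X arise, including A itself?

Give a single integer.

cl via duality: int({q, p}) = {q}, so X∖{q} = {r, p}
Write k for closure, c for complement:
  1. A     = {r}
  2. kA    = {r, p}
  3. cA    = {q, p}
  4. ckA   = {q}
  5. kcA   = {r, q, p}
  6. ckcA  = ∅
applying k or c yields no new set

6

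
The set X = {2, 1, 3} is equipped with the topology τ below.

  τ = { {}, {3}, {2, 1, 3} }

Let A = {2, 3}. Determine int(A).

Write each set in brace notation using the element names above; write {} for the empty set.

interior: largest open inside A is {3} (from {}, {3})

{3}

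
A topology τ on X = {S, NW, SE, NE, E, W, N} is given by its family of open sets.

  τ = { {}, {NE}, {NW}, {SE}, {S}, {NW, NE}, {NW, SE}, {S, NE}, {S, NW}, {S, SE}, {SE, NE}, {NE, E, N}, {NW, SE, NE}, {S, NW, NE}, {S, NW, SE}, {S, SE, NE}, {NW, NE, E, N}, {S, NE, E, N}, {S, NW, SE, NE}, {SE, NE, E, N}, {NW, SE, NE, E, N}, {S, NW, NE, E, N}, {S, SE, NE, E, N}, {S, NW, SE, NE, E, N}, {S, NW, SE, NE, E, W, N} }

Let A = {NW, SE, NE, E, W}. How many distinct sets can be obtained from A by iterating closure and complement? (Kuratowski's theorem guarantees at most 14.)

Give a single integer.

8

complement {S, N}; its interior {S}; cl(A) = X∖{S} = {NW, SE, NE, E, W, N}
With k = closure, c = complement:
  1. A     = {NW, SE, NE, E, W}
  2. kA    = {NW, SE, NE, E, W, N}
  3. cA    = {S, N}
  4. ckA   = {S}
  5. kcA   = {S, E, W, N}
  6. kckA  = {S, W}
  7. ckcA  = {NW, SE, NE}
  8. ckckA = {NW, SE, NE, E, N}
k, c of each give nothing new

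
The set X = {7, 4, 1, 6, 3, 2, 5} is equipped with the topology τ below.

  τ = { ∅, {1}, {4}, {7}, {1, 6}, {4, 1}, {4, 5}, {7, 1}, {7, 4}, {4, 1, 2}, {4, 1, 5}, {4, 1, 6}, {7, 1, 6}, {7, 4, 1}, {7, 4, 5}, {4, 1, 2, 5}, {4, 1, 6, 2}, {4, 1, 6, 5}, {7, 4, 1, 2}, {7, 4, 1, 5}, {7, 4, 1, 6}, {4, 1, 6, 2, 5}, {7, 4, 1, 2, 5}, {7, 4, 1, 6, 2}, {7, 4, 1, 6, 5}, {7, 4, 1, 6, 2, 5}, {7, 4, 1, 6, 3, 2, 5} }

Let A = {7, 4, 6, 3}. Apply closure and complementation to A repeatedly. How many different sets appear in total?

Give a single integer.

10

X∖A={1, 2, 5}, int(X∖A)={1}, hence cl(A)={7, 4, 6, 3, 2, 5}
Orbit (k=closure, c=complement):
  1. A     = {7, 4, 6, 3}
  2. kA    = {7, 4, 6, 3, 2, 5}
  3. cA    = {1, 2, 5}
  4. ckA   = {1}
  5. kcA   = {1, 6, 3, 2, 5}
  6. kckA  = {1, 6, 3, 2}
  7. ckcA  = {7, 4}
  8. ckckA = {7, 4, 5}
  9. kckcA = {7, 4, 3, 2, 5}
  10. ckckcA = {1, 6}
(closed under both — stop)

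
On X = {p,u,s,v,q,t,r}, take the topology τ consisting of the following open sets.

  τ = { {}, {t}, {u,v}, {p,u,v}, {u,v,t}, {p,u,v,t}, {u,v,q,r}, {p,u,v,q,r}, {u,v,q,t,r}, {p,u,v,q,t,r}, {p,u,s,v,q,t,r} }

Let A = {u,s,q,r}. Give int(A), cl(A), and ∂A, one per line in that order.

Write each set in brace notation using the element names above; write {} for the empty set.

opens ⊆ A: {}; union → int = {}
complement {p,v,t}; its interior {t}; cl(A) = X∖{t} = {p,u,s,v,q,r}
boundary = {p,u,s,v,q,r} ∖ {} = {p,u,s,v,q,r}

int(A) = {}
cl(A)  = {p,u,s,v,q,r}
∂A     = {p,u,s,v,q,r}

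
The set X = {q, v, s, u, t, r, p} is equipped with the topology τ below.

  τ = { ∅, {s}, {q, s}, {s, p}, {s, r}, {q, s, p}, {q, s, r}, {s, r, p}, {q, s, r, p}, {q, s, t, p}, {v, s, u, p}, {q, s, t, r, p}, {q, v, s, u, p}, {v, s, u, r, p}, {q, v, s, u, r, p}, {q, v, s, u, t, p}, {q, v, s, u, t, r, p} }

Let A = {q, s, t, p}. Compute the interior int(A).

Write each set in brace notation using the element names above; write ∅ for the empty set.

opens ⊆ A: ∅, {s}, {s, p}, {q, s}, {q, s, p}, {q, s, t, p}; union → int = {q, s, t, p}

{q, s, t, p}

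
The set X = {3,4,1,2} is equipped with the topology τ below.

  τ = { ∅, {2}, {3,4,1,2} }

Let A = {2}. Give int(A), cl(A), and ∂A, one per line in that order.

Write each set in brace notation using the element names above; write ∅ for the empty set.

opens ⊆ A: ∅, {2}; union → int = {2}
complement {3,4,1}; its interior ∅; cl(A) = X∖∅ = {3,4,1,2}
boundary = {3,4,1,2} ∖ {2} = {3,4,1}

int(A) = {2}
cl(A)  = {3,4,1,2}
∂A     = {3,4,1}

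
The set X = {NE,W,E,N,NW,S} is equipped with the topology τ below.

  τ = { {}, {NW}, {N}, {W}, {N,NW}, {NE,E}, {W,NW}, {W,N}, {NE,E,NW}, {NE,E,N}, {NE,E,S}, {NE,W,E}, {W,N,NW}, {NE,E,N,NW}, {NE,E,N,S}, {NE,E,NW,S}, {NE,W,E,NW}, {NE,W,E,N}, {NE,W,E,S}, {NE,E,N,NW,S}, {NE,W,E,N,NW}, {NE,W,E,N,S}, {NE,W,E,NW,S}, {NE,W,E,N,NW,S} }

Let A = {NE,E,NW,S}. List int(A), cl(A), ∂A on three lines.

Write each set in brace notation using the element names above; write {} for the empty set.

opens ⊆ A: {}, {NW}, {NE,E}, {NE,E,NW}, {NE,E,S}, {NE,E,NW,S}; union → int = {NE,E,NW,S}
complement {W,N}; its interior {W,N}; cl(A) = X∖{W,N} = {NE,E,NW,S}
boundary = {NE,E,NW,S} ∖ {NE,E,NW,S} = {}

int(A) = {NE,E,NW,S}
cl(A)  = {NE,E,NW,S}
∂A     = {}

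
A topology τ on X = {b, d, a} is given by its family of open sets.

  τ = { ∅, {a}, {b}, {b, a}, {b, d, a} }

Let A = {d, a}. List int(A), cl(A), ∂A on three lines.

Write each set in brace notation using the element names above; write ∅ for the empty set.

int(A) = {a}
cl(A)  = {d, a}
∂A     = {d}

opens ⊆ A: ∅, {a}; union → int = {a}
complement {b}; its interior {b}; cl(A) = X∖{b} = {d, a}
boundary = {d, a} ∖ {a} = {d}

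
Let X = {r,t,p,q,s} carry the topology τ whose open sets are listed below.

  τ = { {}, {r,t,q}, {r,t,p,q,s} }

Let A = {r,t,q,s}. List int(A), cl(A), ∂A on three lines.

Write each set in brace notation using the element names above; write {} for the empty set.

int(A) = {r,t,q}
cl(A)  = {r,t,p,q,s}
∂A     = {p,s}

opens ⊆ A: {}, {r,t,q}; union → int = {r,t,q}
complement {p}; its interior {}; cl(A) = X∖{} = {r,t,p,q,s}
boundary = {r,t,p,q,s} ∖ {r,t,q} = {p,s}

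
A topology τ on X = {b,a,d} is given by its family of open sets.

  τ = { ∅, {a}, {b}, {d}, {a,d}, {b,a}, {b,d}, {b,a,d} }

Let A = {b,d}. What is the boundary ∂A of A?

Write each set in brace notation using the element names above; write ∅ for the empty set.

∅

open subsets of A: ∅, {b}, {d}, {b,d}; so int(A) = {b,d}
closure: X∖int(X∖A) = X∖{a} = {b,d}
∂A = {b,d} minus {b,d} = ∅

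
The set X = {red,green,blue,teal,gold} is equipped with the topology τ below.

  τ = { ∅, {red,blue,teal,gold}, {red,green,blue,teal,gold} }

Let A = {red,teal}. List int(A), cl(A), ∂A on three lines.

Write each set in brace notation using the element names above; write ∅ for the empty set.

int(A) = ∅
cl(A)  = {red,green,blue,teal,gold}
∂A     = {red,green,blue,teal,gold}

opens ⊆ A: ∅; union → int = ∅
complement {green,blue,gold}; its interior ∅; cl(A) = X∖∅ = {red,green,blue,teal,gold}
boundary = {red,green,blue,teal,gold} ∖ ∅ = {red,green,blue,teal,gold}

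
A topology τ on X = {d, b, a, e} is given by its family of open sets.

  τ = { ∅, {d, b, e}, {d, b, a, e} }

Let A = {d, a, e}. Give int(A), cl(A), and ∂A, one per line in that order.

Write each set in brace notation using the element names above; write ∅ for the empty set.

interior: largest open inside A is ∅ (from ∅)
cl via duality: int({b}) = ∅, so X∖∅ = {d, b, a, e}
cl∖int = {d, b, a, e}

int(A) = ∅
cl(A)  = {d, b, a, e}
∂A     = {d, b, a, e}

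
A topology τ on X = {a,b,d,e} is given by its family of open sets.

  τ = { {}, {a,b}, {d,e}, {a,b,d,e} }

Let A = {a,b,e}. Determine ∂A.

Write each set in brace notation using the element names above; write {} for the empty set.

interior: largest open inside A is {a,b} (from {}, {a,b})
cl via duality: int({d}) = {}, so X∖{} = {a,b,d,e}
cl∖int = {d,e}

{d,e}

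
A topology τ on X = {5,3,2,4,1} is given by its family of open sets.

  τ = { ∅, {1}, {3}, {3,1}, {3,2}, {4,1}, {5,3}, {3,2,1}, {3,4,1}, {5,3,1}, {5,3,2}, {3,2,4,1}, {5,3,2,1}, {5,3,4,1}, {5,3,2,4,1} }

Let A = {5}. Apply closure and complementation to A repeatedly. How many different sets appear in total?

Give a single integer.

4

closure: X∖int(X∖A) = X∖{3,2,4,1} = {5}
Let k=closure and c=complement:
  1. A     = {5}
  2. cA    = {3,2,4,1}
  3. kcA   = {5,3,2,4,1}
  4. ckcA  = ∅
— saturated at 4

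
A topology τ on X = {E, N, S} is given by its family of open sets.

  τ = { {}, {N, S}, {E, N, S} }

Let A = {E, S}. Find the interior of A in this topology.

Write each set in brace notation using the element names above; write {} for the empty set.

opens ⊆ A: {}; union → int = {}

{}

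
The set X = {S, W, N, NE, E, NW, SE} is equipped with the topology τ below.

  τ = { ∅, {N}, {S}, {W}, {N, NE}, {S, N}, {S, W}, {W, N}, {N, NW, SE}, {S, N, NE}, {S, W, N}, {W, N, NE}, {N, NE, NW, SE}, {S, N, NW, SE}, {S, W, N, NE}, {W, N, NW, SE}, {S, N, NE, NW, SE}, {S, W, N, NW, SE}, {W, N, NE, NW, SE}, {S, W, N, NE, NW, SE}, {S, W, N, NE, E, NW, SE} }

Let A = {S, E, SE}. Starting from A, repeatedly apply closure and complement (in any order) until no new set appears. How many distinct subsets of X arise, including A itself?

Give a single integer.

complement {W, N, NE, NW}; its interior {W, N, NE}; cl(A) = X∖{W, N, NE} = {S, E, NW, SE}
With k = closure, c = complement:
  1. A     = {S, E, SE}
  2. kA    = {S, E, NW, SE}
  3. cA    = {W, N, NE, NW}
  4. ckA   = {W, N, NE}
  5. kcA   = {W, N, NE, E, NW, SE}
  6. ckcA  = {S}
  7. kckcA = {S, E}
  8. ckckcA = {W, N, NE, NW, SE}
k, c of each give nothing new

8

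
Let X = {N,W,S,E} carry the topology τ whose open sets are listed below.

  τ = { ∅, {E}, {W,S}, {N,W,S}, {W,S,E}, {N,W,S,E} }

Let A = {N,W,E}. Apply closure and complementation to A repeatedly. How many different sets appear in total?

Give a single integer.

cl via duality: int({S}) = ∅, so X∖∅ = {N,W,S,E}
Write k for closure, c for complement:
  1. A     = {N,W,E}
  2. kA    = {N,W,S,E}
  3. cA    = {S}
  4. ckA   = ∅
  5. kcA   = {N,W,S}
  6. ckcA  = {E}
applying k or c yields no new set

6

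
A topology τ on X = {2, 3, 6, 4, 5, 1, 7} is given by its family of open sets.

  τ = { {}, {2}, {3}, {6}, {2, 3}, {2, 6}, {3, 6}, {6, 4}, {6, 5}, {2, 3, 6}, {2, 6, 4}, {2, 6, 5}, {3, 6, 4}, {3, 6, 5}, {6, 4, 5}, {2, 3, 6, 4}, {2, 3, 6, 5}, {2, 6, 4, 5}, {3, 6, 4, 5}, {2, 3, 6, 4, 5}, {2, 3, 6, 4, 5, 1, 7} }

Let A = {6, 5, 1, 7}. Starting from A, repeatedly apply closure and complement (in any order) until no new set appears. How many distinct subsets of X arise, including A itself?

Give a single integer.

8

X∖A={2, 3, 4}, int(X∖A)={2, 3}, hence cl(A)={6, 4, 5, 1, 7}
Orbit (k=closure, c=complement):
  1. A     = {6, 5, 1, 7}
  2. kA    = {6, 4, 5, 1, 7}
  3. cA    = {2, 3, 4}
  4. ckA   = {2, 3}
  5. kcA   = {2, 3, 4, 1, 7}
  6. kckA  = {2, 3, 1, 7}
  7. ckcA  = {6, 5}
  8. ckckA = {6, 4, 5}
(closed under both — stop)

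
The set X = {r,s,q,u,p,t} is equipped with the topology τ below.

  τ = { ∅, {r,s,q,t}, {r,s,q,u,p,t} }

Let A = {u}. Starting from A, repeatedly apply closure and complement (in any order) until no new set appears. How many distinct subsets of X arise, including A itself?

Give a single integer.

6

closure: X∖int(X∖A) = X∖{r,s,q,t} = {u,p}
Let k=closure and c=complement:
  1. A     = {u}
  2. kA    = {u,p}
  3. cA    = {r,s,q,p,t}
  4. ckA   = {r,s,q,t}
  5. kcA   = {r,s,q,u,p,t}
  6. ckcA  = ∅
— saturated at 6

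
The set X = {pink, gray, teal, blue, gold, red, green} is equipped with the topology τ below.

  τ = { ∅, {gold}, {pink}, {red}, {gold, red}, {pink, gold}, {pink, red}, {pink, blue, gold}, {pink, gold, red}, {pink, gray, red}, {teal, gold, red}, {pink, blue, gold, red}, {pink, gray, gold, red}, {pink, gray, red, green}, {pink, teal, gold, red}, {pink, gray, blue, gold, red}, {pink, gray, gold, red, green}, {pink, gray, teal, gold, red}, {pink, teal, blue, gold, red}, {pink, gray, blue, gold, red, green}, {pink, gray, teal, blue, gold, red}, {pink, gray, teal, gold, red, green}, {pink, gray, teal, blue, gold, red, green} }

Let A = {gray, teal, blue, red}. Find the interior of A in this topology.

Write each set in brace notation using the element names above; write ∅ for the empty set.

open subsets of A: ∅, {red}; so int(A) = {red}

{red}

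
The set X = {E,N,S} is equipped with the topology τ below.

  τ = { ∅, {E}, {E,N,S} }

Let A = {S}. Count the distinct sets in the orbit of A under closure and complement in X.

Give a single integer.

X∖A={E,N}, int(X∖A)={E}, hence cl(A)={N,S}
Orbit (k=closure, c=complement):
  1. A     = {S}
  2. kA    = {N,S}
  3. cA    = {E,N}
  4. ckA   = {E}
  5. kcA   = {E,N,S}
  6. ckcA  = ∅
(closed under both — stop)

6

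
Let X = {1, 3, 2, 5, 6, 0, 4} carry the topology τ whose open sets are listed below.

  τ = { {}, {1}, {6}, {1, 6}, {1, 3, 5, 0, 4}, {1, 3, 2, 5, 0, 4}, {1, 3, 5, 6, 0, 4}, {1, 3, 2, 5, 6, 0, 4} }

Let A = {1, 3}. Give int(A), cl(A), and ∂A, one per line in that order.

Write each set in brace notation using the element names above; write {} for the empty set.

open subsets of A: {}, {1}; so int(A) = {1}
closure: X∖int(X∖A) = X∖{6} = {1, 3, 2, 5, 0, 4}
∂A = {1, 3, 2, 5, 0, 4} minus {1} = {3, 2, 5, 0, 4}

int(A) = {1}
cl(A)  = {1, 3, 2, 5, 0, 4}
∂A     = {3, 2, 5, 0, 4}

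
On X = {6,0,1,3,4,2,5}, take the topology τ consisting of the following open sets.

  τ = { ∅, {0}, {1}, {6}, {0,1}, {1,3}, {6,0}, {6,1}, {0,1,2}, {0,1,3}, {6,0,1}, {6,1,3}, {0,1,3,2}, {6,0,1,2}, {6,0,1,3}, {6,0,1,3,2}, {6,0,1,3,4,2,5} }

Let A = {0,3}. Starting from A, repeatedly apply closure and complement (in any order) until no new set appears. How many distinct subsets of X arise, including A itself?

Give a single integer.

complement {6,1,4,2,5}; its interior {6,1}; cl(A) = X∖{6,1} = {0,3,4,2,5}
With k = closure, c = complement:
  1. A     = {0,3}
  2. kA    = {0,3,4,2,5}
  3. cA    = {6,1,4,2,5}
  4. ckA   = {6,1}
  5. kcA   = {6,1,3,4,2,5}
  6. ckcA  = {0}
  7. kckcA = {0,4,2,5}
  8. ckckcA = {6,1,3}
k, c of each give nothing new

8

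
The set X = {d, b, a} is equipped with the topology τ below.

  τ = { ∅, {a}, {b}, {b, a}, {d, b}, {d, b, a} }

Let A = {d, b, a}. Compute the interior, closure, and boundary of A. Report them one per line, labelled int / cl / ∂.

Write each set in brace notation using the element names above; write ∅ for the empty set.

int(A) = {d, b, a}
cl(A)  = {d, b, a}
∂A     = ∅

interior: largest open inside A is {d, b, a} (from ∅, {b}, {a}, {b, a}, {d, b}, {d, b, a})
cl via duality: int(∅) = ∅, so X∖∅ = {d, b, a}
cl∖int = ∅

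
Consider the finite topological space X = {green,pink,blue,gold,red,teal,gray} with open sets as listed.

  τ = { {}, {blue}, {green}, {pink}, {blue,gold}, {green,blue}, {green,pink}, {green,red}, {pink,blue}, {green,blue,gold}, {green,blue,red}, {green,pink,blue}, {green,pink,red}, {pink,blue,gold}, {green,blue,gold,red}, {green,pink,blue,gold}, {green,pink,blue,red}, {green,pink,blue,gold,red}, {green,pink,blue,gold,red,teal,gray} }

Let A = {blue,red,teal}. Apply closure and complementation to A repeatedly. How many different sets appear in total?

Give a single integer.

10

complement {green,pink,gold,gray}; its interior {green,pink}; cl(A) = X∖{green,pink} = {blue,gold,red,teal,gray}
With k = closure, c = complement:
  1. A     = {blue,red,teal}
  2. kA    = {blue,gold,red,teal,gray}
  3. cA    = {green,pink,gold,gray}
  4. ckA   = {green,pink}
  5. kcA   = {green,pink,gold,red,teal,gray}
  6. kckA  = {green,pink,red,teal,gray}
  7. ckcA  = {blue}
  8. ckckA = {blue,gold}
  9. kckcA = {blue,gold,teal,gray}
  10. ckckcA = {green,pink,red}
k, c of each give nothing new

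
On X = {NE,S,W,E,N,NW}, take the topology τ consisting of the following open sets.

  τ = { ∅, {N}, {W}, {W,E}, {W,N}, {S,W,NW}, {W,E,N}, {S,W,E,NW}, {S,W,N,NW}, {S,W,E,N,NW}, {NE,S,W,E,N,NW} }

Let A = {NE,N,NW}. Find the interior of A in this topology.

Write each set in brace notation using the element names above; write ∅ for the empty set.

U open, U⊆A: ∅, {N}. int(A) = ⋃ = {N}

{N}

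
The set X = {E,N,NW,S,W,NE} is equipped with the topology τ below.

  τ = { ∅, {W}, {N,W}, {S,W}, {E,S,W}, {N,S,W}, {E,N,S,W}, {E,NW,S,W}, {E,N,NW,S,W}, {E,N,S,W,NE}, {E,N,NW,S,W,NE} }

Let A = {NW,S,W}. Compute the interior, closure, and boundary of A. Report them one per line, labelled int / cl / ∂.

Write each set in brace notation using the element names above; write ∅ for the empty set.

opens ⊆ A: ∅, {W}, {S,W}; union → int = {S,W}
complement {E,N,NE}; its interior ∅; cl(A) = X∖∅ = {E,N,NW,S,W,NE}
boundary = {E,N,NW,S,W,NE} ∖ {S,W} = {E,N,NW,NE}

int(A) = {S,W}
cl(A)  = {E,N,NW,S,W,NE}
∂A     = {E,N,NW,NE}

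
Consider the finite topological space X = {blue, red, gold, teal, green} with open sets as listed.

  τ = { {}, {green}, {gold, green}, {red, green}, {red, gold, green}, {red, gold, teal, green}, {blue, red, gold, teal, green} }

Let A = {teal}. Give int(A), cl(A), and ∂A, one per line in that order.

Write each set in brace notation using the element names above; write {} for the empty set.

int(A) = {}
cl(A)  = {blue, teal}
∂A     = {blue, teal}

opens ⊆ A: {}; union → int = {}
complement {blue, red, gold, green}; its interior {red, gold, green}; cl(A) = X∖{red, gold, green} = {blue, teal}
boundary = {blue, teal} ∖ {} = {blue, teal}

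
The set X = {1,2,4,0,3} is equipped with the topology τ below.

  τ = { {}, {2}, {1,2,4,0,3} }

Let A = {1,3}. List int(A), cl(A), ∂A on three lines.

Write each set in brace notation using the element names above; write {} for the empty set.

int(A) = {}
cl(A)  = {1,4,0,3}
∂A     = {1,4,0,3}

open subsets of A: {}; so int(A) = {}
closure: X∖int(X∖A) = X∖{2} = {1,4,0,3}
∂A = {1,4,0,3} minus {} = {1,4,0,3}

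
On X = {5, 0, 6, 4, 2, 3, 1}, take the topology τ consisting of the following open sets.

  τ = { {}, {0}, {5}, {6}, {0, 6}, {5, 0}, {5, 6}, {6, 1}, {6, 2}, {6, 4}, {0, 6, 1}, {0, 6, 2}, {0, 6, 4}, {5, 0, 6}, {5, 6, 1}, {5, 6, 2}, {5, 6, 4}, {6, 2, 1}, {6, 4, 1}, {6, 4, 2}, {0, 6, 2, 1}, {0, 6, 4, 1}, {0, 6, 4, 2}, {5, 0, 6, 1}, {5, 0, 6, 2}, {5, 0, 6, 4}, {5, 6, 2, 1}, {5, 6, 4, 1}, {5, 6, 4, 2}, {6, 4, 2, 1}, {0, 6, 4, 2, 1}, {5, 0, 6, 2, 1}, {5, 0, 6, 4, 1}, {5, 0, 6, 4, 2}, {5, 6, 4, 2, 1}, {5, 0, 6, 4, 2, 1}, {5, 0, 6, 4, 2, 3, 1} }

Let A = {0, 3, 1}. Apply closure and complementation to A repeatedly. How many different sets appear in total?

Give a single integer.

6

X∖A={5, 6, 4, 2}, int(X∖A)={5, 6, 4, 2}, hence cl(A)={0, 3, 1}
Orbit (k=closure, c=complement):
  1. A     = {0, 3, 1}
  2. cA    = {5, 6, 4, 2}
  3. kcA   = {5, 6, 4, 2, 3, 1}
  4. ckcA  = {0}
  5. kckcA = {0, 3}
  6. ckckcA = {5, 6, 4, 2, 1}
(closed under both — stop)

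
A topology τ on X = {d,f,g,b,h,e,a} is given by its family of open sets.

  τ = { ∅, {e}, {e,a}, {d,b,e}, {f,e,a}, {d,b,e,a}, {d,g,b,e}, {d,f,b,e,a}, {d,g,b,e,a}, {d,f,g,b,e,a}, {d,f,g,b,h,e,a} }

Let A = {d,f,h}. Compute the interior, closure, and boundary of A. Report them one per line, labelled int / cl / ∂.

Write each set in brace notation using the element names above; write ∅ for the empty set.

int(A) = ∅
cl(A)  = {d,f,g,b,h}
∂A     = {d,f,g,b,h}

opens ⊆ A: ∅; union → int = ∅
complement {g,b,e,a}; its interior {e,a}; cl(A) = X∖{e,a} = {d,f,g,b,h}
boundary = {d,f,g,b,h} ∖ ∅ = {d,f,g,b,h}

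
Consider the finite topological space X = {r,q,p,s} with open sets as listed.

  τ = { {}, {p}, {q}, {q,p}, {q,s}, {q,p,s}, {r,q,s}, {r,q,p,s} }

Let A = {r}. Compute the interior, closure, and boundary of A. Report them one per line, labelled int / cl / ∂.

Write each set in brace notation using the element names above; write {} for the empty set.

int(A) = {}
cl(A)  = {r}
∂A     = {r}

open subsets of A: {}; so int(A) = {}
closure: X∖int(X∖A) = X∖{q,p,s} = {r}
∂A = {r} minus {} = {r}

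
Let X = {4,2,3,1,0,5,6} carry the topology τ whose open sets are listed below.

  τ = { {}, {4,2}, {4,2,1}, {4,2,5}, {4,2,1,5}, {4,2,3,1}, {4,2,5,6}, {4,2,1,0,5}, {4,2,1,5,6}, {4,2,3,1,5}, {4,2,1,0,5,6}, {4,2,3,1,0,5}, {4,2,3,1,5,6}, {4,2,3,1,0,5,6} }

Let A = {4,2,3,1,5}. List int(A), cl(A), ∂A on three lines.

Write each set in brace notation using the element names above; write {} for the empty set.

int(A) = {4,2,3,1,5}
cl(A)  = {4,2,3,1,0,5,6}
∂A     = {0,6}

U open, U⊆A: {}, {4,2}, {4,2,1}, {4,2,5}, {4,2,1,5}, {4,2,3,1}, {4,2,3,1,5}. int(A) = ⋃ = {4,2,3,1,5}
X∖A={0,6}, int(X∖A)={}, hence cl(A)={4,2,3,1,0,5,6}
∂A: remove int from cl → {0,6}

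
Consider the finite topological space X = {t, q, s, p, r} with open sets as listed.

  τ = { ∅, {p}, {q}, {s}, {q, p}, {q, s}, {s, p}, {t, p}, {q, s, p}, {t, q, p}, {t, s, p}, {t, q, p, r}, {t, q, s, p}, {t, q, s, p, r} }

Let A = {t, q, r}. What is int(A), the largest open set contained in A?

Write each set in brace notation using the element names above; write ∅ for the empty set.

interior: largest open inside A is {q} (from ∅, {q})

{q}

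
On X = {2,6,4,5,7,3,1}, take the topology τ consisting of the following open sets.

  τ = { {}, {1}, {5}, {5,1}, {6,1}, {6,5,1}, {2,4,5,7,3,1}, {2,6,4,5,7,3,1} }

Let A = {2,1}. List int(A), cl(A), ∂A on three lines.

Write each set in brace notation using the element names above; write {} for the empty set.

int(A) = {1}
cl(A)  = {2,6,4,7,3,1}
∂A     = {2,6,4,7,3}

opens ⊆ A: {}, {1}; union → int = {1}
complement {6,4,5,7,3}; its interior {5}; cl(A) = X∖{5} = {2,6,4,7,3,1}
boundary = {2,6,4,7,3,1} ∖ {1} = {2,6,4,7,3}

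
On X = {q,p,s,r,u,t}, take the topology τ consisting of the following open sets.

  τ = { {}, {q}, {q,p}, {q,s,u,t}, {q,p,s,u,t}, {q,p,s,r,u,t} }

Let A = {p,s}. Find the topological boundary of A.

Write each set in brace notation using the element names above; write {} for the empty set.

{p,s,r,u,t}

interior: largest open inside A is {} (from {})
cl via duality: int({q,r,u,t}) = {q}, so X∖{q} = {p,s,r,u,t}
cl∖int = {p,s,r,u,t}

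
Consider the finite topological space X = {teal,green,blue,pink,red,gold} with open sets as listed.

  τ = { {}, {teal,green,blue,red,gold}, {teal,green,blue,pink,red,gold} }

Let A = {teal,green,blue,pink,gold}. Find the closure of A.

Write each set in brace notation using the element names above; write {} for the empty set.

{teal,green,blue,pink,red,gold}

X∖A={red}, int(X∖A)={}, hence cl(A)={teal,green,blue,pink,red,gold}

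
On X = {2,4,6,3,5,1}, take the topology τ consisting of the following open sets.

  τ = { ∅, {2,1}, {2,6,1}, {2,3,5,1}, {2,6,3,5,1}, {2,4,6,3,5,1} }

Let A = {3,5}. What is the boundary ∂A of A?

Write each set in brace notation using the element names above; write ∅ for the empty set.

{4,3,5}

U open, U⊆A: ∅. int(A) = ⋃ = ∅
X∖A={2,4,6,1}, int(X∖A)={2,6,1}, hence cl(A)={4,3,5}
∂A: remove int from cl → {4,3,5}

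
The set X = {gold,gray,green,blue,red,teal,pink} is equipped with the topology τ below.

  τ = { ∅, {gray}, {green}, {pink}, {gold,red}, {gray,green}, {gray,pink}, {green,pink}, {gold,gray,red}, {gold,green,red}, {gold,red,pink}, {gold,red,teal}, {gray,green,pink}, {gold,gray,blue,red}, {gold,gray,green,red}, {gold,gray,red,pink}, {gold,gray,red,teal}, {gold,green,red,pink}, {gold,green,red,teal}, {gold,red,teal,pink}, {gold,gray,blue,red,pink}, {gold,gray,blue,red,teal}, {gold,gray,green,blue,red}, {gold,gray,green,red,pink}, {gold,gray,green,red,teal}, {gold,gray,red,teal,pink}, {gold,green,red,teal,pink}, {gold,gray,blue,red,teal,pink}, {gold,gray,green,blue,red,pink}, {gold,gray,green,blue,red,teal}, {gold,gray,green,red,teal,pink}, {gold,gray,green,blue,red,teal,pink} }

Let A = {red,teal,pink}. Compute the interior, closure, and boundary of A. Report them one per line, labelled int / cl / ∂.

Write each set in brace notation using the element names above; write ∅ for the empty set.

interior: largest open inside A is {pink} (from ∅, {pink})
cl via duality: int({gold,gray,green,blue}) = {gray,green}, so X∖{gray,green} = {gold,blue,red,teal,pink}
cl∖int = {gold,blue,red,teal}

int(A) = {pink}
cl(A)  = {gold,blue,red,teal,pink}
∂A     = {gold,blue,red,teal}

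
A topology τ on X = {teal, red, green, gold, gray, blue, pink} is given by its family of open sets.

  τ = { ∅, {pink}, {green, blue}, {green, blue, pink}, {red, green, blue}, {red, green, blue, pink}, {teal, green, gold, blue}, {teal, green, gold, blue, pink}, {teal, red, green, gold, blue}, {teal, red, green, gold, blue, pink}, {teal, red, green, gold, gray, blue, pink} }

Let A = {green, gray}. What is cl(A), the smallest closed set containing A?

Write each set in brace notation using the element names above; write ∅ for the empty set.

{teal, red, green, gold, gray, blue}

X∖A={teal, red, gold, blue, pink}, int(X∖A)={pink}, hence cl(A)={teal, red, green, gold, gray, blue}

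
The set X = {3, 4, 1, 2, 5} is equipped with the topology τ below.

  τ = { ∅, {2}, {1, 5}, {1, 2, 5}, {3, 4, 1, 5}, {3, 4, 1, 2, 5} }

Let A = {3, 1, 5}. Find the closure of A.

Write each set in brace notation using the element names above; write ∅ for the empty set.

{3, 4, 1, 5}

X∖A={4, 2}, int(X∖A)={2}, hence cl(A)={3, 4, 1, 5}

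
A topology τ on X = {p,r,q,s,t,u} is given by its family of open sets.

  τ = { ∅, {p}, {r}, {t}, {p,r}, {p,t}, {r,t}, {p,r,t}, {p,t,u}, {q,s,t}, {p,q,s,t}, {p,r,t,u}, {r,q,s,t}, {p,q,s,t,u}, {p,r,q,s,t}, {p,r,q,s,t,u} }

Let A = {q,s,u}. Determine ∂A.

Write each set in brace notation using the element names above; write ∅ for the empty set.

interior: largest open inside A is ∅ (from ∅)
cl via duality: int({p,r,t}) = {p,r,t}, so X∖{p,r,t} = {q,s,u}
cl∖int = {q,s,u}

{q,s,u}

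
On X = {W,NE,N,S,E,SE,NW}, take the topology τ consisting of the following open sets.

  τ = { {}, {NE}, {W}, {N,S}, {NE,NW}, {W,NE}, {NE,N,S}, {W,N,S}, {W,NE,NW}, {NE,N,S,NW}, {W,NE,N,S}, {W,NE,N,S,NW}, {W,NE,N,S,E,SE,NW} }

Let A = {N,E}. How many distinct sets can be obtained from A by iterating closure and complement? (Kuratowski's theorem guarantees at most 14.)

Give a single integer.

complement {W,NE,S,SE,NW}; its interior {W,NE,NW}; cl(A) = X∖{W,NE,NW} = {N,S,E,SE}
With k = closure, c = complement:
  1. A     = {N,E}
  2. kA    = {N,S,E,SE}
  3. cA    = {W,NE,S,SE,NW}
  4. ckA   = {W,NE,NW}
  5. kcA   = {W,NE,N,S,E,SE,NW}
  6. kckA  = {W,NE,E,SE,NW}
  7. ckcA  = {}
  8. ckckA = {N,S}
k, c of each give nothing new

8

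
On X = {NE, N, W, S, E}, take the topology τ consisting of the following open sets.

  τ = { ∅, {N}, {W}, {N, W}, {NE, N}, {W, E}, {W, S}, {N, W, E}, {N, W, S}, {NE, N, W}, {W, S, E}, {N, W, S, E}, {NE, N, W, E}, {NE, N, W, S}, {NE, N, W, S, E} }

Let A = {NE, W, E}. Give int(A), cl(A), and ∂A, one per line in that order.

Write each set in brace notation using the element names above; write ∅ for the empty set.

int(A) = {W, E}
cl(A)  = {NE, W, S, E}
∂A     = {NE, S}

interior: largest open inside A is {W, E} (from ∅, {W}, {W, E})
cl via duality: int({N, S}) = {N}, so X∖{N} = {NE, W, S, E}
cl∖int = {NE, S}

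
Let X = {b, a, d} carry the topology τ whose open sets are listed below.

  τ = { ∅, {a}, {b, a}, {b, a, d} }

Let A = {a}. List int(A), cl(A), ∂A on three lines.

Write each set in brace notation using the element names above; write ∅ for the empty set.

open subsets of A: ∅, {a}; so int(A) = {a}
closure: X∖int(X∖A) = X∖∅ = {b, a, d}
∂A = {b, a, d} minus {a} = {b, d}

int(A) = {a}
cl(A)  = {b, a, d}
∂A     = {b, d}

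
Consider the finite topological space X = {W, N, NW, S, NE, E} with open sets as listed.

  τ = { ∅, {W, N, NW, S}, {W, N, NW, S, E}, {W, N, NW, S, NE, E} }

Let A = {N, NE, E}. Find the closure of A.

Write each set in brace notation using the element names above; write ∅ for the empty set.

{W, N, NW, S, NE, E}

cl via duality: int({W, NW, S}) = ∅, so X∖∅ = {W, N, NW, S, NE, E}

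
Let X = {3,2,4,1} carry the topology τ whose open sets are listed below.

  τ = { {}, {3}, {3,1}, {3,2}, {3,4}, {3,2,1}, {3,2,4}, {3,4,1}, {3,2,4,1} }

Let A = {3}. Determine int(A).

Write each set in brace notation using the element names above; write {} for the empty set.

{3}

opens ⊆ A: {}, {3}; union → int = {3}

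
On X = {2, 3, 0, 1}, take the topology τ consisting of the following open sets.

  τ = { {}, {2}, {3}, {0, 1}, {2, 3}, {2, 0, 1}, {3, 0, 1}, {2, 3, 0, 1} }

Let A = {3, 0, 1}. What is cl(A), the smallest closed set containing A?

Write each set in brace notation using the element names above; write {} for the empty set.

{3, 0, 1}

closure: X∖int(X∖A) = X∖{2} = {3, 0, 1}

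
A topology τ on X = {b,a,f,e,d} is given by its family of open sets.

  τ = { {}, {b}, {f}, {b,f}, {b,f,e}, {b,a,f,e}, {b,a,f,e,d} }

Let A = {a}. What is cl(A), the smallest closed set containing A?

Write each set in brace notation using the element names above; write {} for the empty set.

{a,d}

closure: X∖int(X∖A) = X∖{b,f,e} = {a,d}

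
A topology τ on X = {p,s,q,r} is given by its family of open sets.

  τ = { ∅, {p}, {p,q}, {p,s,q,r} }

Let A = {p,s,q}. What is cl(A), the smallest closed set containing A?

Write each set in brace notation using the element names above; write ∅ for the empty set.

X∖A={r}, int(X∖A)=∅, hence cl(A)={p,s,q,r}

{p,s,q,r}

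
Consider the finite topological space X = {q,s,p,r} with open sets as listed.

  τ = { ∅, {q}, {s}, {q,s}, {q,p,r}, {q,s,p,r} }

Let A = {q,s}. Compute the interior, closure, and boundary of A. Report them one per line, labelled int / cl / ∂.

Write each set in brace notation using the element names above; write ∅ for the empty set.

int(A) = {q,s}
cl(A)  = {q,s,p,r}
∂A     = {p,r}

U open, U⊆A: ∅, {q}, {s}, {q,s}. int(A) = ⋃ = {q,s}
X∖A={p,r}, int(X∖A)=∅, hence cl(A)={q,s,p,r}
∂A: remove int from cl → {p,r}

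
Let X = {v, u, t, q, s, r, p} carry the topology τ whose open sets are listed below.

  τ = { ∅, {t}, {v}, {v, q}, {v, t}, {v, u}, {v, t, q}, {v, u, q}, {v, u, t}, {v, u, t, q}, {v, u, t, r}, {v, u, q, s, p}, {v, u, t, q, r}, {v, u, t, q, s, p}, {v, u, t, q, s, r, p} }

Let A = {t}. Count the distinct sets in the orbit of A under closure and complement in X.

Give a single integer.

complement {v, u, q, s, r, p}; its interior {v, u, q, s, p}; cl(A) = X∖{v, u, q, s, p} = {t, r}
With k = closure, c = complement:
  1. A     = {t}
  2. kA    = {t, r}
  3. cA    = {v, u, q, s, r, p}
  4. ckA   = {v, u, q, s, p}
k, c of each give nothing new

4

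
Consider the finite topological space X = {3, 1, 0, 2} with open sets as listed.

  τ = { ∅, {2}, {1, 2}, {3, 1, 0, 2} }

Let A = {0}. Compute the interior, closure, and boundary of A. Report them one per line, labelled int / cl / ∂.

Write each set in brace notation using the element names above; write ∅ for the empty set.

U open, U⊆A: ∅. int(A) = ⋃ = ∅
X∖A={3, 1, 2}, int(X∖A)={1, 2}, hence cl(A)={3, 0}
∂A: remove int from cl → {3, 0}

int(A) = ∅
cl(A)  = {3, 0}
∂A     = {3, 0}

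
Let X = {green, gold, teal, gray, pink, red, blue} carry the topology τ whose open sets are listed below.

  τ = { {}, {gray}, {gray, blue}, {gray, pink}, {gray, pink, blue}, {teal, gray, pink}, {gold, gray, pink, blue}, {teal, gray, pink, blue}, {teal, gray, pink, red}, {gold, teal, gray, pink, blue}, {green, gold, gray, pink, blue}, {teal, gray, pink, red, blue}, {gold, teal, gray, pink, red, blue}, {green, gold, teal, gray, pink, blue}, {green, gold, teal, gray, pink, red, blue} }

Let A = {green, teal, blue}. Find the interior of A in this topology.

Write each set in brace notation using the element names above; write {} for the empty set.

open subsets of A: {}; so int(A) = {}

{}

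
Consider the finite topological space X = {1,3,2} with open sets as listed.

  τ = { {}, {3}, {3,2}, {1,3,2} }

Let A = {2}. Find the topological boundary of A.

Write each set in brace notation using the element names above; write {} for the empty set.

interior: largest open inside A is {} (from {})
cl via duality: int({1,3}) = {3}, so X∖{3} = {1,2}
cl∖int = {1,2}

{1,2}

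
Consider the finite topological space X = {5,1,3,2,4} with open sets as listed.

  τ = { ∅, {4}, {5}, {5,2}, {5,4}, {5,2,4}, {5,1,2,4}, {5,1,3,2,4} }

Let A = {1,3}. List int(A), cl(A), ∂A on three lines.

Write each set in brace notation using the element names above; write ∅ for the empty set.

U open, U⊆A: ∅. int(A) = ⋃ = ∅
X∖A={5,2,4}, int(X∖A)={5,2,4}, hence cl(A)={1,3}
∂A: remove int from cl → {1,3}

int(A) = ∅
cl(A)  = {1,3}
∂A     = {1,3}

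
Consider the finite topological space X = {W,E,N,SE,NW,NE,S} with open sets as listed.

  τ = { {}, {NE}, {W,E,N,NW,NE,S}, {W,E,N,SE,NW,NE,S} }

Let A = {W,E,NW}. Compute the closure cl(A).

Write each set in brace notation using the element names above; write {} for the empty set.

closure: X∖int(X∖A) = X∖{NE} = {W,E,N,SE,NW,S}

{W,E,N,SE,NW,S}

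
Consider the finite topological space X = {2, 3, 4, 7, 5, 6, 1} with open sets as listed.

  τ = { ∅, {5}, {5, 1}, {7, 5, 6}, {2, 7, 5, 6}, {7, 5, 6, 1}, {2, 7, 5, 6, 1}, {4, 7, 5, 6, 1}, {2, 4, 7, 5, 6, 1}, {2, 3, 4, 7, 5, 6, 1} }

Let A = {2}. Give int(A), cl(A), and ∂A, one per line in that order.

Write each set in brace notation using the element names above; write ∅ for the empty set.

int(A) = ∅
cl(A)  = {2, 3}
∂A     = {2, 3}

interior: largest open inside A is ∅ (from ∅)
cl via duality: int({3, 4, 7, 5, 6, 1}) = {4, 7, 5, 6, 1}, so X∖{4, 7, 5, 6, 1} = {2, 3}
cl∖int = {2, 3}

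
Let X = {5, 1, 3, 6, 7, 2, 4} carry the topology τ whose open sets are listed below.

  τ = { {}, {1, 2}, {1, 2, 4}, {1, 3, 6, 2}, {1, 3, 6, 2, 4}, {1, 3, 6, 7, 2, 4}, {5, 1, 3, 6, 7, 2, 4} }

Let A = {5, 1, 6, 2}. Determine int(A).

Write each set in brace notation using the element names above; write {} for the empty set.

opens ⊆ A: {}, {1, 2}; union → int = {1, 2}

{1, 2}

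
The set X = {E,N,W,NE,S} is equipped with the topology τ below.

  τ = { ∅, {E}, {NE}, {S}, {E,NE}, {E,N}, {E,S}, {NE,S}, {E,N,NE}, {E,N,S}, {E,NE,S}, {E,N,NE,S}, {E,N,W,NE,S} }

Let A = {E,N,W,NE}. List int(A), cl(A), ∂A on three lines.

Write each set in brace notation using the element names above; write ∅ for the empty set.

interior: largest open inside A is {E,N,NE} (from ∅, {E}, {NE}, {E,N}, {E,NE}, {E,N,NE})
cl via duality: int({S}) = {S}, so X∖{S} = {E,N,W,NE}
cl∖int = {W}

int(A) = {E,N,NE}
cl(A)  = {E,N,W,NE}
∂A     = {W}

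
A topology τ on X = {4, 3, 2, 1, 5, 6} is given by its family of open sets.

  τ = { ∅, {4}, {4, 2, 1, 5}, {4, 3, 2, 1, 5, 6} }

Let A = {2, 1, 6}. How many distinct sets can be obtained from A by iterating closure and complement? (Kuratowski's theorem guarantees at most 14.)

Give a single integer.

cl via duality: int({4, 3, 5}) = {4}, so X∖{4} = {3, 2, 1, 5, 6}
Write k for closure, c for complement:
  1. A     = {2, 1, 6}
  2. kA    = {3, 2, 1, 5, 6}
  3. cA    = {4, 3, 5}
  4. ckA   = {4}
  5. kcA   = {4, 3, 2, 1, 5, 6}
  6. ckcA  = ∅
applying k or c yields no new set

6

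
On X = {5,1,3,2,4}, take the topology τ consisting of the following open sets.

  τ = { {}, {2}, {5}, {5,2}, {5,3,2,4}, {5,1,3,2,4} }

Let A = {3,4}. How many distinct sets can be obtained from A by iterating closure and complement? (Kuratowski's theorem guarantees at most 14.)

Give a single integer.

6

complement {5,1,2}; its interior {5,2}; cl(A) = X∖{5,2} = {1,3,4}
With k = closure, c = complement:
  1. A     = {3,4}
  2. kA    = {1,3,4}
  3. cA    = {5,1,2}
  4. ckA   = {5,2}
  5. kcA   = {5,1,3,2,4}
  6. ckcA  = {}
k, c of each give nothing new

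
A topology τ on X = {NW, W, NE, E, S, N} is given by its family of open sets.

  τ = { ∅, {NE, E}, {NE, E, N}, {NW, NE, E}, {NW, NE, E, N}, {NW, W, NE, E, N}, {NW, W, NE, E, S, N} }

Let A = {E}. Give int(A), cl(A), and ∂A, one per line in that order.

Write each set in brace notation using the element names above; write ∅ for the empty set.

open subsets of A: ∅; so int(A) = ∅
closure: X∖int(X∖A) = X∖∅ = {NW, W, NE, E, S, N}
∂A = {NW, W, NE, E, S, N} minus ∅ = {NW, W, NE, E, S, N}

int(A) = ∅
cl(A)  = {NW, W, NE, E, S, N}
∂A     = {NW, W, NE, E, S, N}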